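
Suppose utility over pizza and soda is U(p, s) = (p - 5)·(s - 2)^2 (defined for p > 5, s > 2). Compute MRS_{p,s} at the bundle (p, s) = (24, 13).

MRS = 11/38

MU_p = (s−2)^2, MU_s = 2·(p−5)·(s−2).
MRS = (1/2)·(s−2)/(p−5).
At (24, 13): MRS = 11/38.
That is, one extra unit of p is worth 11/38 units of s at the margin.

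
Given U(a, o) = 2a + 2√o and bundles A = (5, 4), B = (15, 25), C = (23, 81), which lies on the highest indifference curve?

Bundle C

Evaluate utility at each bundle:
U(A) = 14.000.
U(B) = 40.000.
U(C) = 64.000.
Highest utility is C, so C ≻ B ≻ A.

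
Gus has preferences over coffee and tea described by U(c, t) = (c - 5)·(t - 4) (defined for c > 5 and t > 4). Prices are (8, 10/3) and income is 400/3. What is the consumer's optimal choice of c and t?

MU_c = (t−4), MU_t = (c−5).
MRS = (t−4)/(c−5).
Tangency: set MRS = p_c/p_t = 8/(10/3) = 2.4.
So (t − 4)/(c − 5) = 2.4, i.e. (t − 4) = 2.4·(c − 5).
Rewrite the budget in excess-of-subsistence terms: 8·(c − 5) + (10/3)·(t − 4) = 400/3 − 8·5 − (10/3)·4 = 80.
Substituting, 16·(c − 5) = 80, so c − 5 = 5 and c* = 10.
Then t − 4 = 2.4·5 = 12, so t* = 16.

c* = 10, t* = 16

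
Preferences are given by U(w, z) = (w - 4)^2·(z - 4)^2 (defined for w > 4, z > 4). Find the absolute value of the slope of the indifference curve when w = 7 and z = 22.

MU_w = 2·(w−4)·(z−4)^2, MU_z = 2·(w−4)^2·(z−4).
MRS = (z−4)/(w−4).
At (7, 22): MRS = 6.
That is, one extra unit of w is worth 6 units of z at the margin.

MRS = 6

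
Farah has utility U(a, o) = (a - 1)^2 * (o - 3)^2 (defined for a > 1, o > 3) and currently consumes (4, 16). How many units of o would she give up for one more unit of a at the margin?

MRS = 13/3

MU_a = 2·(a−1)·(o−3)^2, MU_o = 2·(a−1)^2·(o−3).
MRS = (o−3)/(a−1).
At (4, 16): MRS = 13/3.
So at (4, 16) the consumer would give up 13/3 units of o for one more unit of a.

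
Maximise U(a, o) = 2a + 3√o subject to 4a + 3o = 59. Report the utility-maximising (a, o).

a* = 14, o* = 1

MU_a = 2, MU_o = 3/(2√o).
MRS = 2 ÷ (3/(2√o)).
Tangency: set MRS = p_a/p_o = 4/3.
MRS depends only on o: (4/3)·√o = 4/3 ⇒ √o = (4/3)/(4/3) = 1 ⇒ o* = 1.
From the budget, 4·a = 59 − 3·1 = 56, so a* = 14.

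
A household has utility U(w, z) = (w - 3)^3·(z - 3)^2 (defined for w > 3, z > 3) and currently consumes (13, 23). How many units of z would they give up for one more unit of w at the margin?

MU_w = 3·(w−3)^2·(z−3)^2, MU_z = 2·(w−3)^3·(z−3).
MRS = (3/2)·(z−3)/(w−3).
At (13, 23): MRS = 3.
So at (13, 23) the consumer would give up 3 units of z for one more unit of w.

MRS = 3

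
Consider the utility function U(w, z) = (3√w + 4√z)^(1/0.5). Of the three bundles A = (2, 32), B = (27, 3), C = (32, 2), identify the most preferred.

Bundle A

Evaluate utility at each bundle:
U(A) = 722.000.
U(B) = 507.000.
U(C) = 512.000.
Highest utility is A, so A ≻ C ≻ B.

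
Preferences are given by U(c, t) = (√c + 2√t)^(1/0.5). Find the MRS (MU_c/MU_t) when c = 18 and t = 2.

For CES with ρ = 0.5, MRS = (1/2)·√(t/c).
At (18, 2): MRS = 1/6.
That is, one extra unit of c is worth 1/6 units of t at the margin.

MRS = 1/6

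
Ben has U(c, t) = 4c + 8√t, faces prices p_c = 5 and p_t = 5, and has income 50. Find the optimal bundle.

MU_c = 4, MU_t = 8/(2√t).
MRS = 4 ÷ (8/(2√t)).
Tangency: set MRS = p_c/p_t = 5/5 = 1.
MRS depends only on t: √t = 1 ⇒ √t = 1 ⇒ t* = 1.
From the budget, 5·c = 50 − 5·1 = 45, so c* = 9.

c* = 9, t* = 1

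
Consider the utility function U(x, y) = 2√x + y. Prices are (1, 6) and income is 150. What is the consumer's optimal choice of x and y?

x* = 36, y* = 19

MU_x = 2/(2√x), MU_y = 1.
MRS = 2/(2√x) ÷ 1.
Tangency: set MRS = p_x/p_y = 1/6.
MRS depends only on x: 1/√x = 1/6 ⇒ √x = 1/(1/6) = 6 ⇒ x* = 36.
From the budget, 6·y = 150 − 1·36 = 114, so y* = 19.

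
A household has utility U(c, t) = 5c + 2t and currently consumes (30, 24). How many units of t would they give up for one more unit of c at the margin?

MU_c = 5, MU_t = 2, so MRS = 5/2 = 2.5 at every bundle.
At (30, 24): MRS = 2.5.
The indifference curve has slope −2.5 at this bundle.

MRS = 2.5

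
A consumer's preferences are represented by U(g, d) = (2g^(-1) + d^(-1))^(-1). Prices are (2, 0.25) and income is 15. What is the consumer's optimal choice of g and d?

For CES with ρ = -1, MRS = (2/1)·(d/g)^2.
Tangency: set MRS = p_g/p_d = 2/0.25 = 8.
So (d/g)^2 = 4; taking the square root, d/g = 2, i.e. d = 2·g.
Substitute into the budget 2·g + 0.25·d = 15: 2.5·g = 15, so g* = 6 and d* = 2·6 = 12.

g* = 6, d* = 12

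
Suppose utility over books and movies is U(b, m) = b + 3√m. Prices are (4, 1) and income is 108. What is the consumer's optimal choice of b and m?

b* = 18, m* = 36

MU_b = 1, MU_m = 3/(2√m).
MRS = 1 ÷ (3/(2√m)).
Tangency: set MRS = p_b/p_m = 4/1 = 4.
MRS depends only on m: (2/3)·√m = 4 ⇒ √m = 4/(2/3) = 6 ⇒ m* = 36.
From the budget, 4·b = 108 − 1·36 = 72, so b* = 18.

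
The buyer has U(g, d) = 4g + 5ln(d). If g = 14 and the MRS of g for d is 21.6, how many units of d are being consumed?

d = 27

MU_g = 4, MU_d = 5/d.
MRS = 4 ÷ (5/d).
MRS depends only on d: 0.8·d = 21.6 ⇒ d = 21.6/0.8 = 27.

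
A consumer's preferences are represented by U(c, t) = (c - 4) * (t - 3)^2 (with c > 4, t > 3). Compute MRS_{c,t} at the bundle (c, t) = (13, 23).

MRS = 10/9

MU_c = (t−3)^2, MU_t = 2·(c−4)·(t−3).
MRS = (1/2)·(t−3)/(c−4).
At (13, 23): MRS = 10/9.
So at (13, 23) the consumer would give up 10/9 units of t for one more unit of c.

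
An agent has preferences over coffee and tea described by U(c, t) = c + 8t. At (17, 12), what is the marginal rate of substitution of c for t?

MU_c = 1, MU_t = 8, so MRS = 1/8 = 0.125 at every bundle.
At (17, 12): MRS = 0.125.
The indifference curve has slope −0.125 at this bundle.

MRS = 0.125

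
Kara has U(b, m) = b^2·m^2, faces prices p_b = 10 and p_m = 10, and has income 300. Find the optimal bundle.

MU_b = 2·b·m^2 and MU_m = 2·b^2·m.
MRS = MU_b/MU_m = m/b.
Tangency: set MRS = p_b/p_m = 10/10 = 1.
So m/b = 1, i.e. m = b.
Substitute into the budget 10·b + 10·m = 300: 20·b = 300, so b* = 15.
Then m* = 15.

b* = 15, m* = 15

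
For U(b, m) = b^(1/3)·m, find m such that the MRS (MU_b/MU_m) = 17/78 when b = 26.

MU_b = 1/3·b^(-2/3)·m and MU_m = b^(1/3).
MRS = MU_b/MU_m = (1/3)·m/b.
Substitute b = 26: MRS = m/78. Setting m/78 = 17/78 gives m = (17/78)·78 = 17.

m = 17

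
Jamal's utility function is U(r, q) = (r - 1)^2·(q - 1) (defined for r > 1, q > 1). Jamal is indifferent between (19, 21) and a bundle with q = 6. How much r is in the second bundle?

U(19, 21) = 6480.
Set U(r, 6) = 6480 and solve.
With q = 6: (6 − 1) = 5, so (r − 1)^2 = 6480/5 = 1296.
Taking the square root (with r > 1): r − 1 = 36, so r = 37.
Check: U(37, 6) = 6480.

r = 37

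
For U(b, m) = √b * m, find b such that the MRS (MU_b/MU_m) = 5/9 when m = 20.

b = 18

MU_b = 0.5·b^(-0.5)·m and MU_m = √b.
MRS = MU_b/MU_m = (0.5)·m/b.
Substitute m = 20: MRS = 10/b. Setting 10/b = 5/9 gives b = 10/(5/9) = 18.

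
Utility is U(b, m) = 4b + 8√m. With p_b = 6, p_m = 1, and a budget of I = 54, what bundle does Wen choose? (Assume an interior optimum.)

b* = 3, m* = 36

MU_b = 4, MU_m = 8/(2√m).
MRS = 4 ÷ (8/(2√m)).
Tangency: set MRS = p_b/p_m = 6/1 = 6.
MRS depends only on m: √m = 6 ⇒ √m = 6 ⇒ m* = 36.
From the budget, 6·b = 54 − 1·36 = 18, so b* = 3.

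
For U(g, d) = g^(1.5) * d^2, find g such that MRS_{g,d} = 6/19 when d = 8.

MU_g = 1.5·√g·d^2 and MU_d = 2·g^(1.5)·d.
MRS = MU_g/MU_d = (0.75)·d/g.
Substitute d = 8: MRS = 6/g. Setting 6/g = 6/19 gives g = 6/(6/19) = 19.

g = 19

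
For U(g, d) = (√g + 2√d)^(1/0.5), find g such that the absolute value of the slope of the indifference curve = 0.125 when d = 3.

For CES with ρ = 0.5, MRS = (1/2)·√(d/g).
Setting (1/2)·√(3/g) = 0.125 gives √(3/g) = 0.25, so 3/g = 1/16 and g = 48.

g = 48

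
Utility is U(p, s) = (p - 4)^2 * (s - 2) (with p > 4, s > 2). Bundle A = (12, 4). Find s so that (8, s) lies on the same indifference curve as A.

s = 10

U(12, 4) = 128.
Set U(8, s) = 128 and solve.
With p = 8: (8 − 4)^2 = 16, so (s − 2) = 128/16 = 8.
So s = 2 + 8 = 10.
Check: U(8, 10) = 128.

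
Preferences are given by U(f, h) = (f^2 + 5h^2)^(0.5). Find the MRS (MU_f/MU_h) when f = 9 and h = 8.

MRS = 9/40

For CES with ρ = 2, MRS = (1/5)·(h/f)^(-1).
At (9, 8): MRS = 9/40.
The indifference curve has slope −9/40 at this bundle.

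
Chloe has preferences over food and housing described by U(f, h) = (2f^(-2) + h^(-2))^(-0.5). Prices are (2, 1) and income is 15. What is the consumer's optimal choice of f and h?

f* = 5, h* = 5

For CES with ρ = -2, MRS = (2/1)·(h/f)^3.
Tangency: set MRS = p_f/p_h = 2/1 = 2.
So (h/f)^3 = 1; taking the cube root, h/f = 1, i.e. h = f.
Substitute into the budget 2·f + 1·h = 15: 3·f = 15, so f* = 5 and h* = 5.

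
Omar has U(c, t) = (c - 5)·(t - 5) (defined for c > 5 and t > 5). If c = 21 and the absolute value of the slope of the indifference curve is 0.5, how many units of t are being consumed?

t = 13

MU_c = (t−5), MU_t = (c−5).
MRS = (t−5)/(c−5).
Substitute c = 21: MRS = (t − 5)/16. Setting this equal to 0.5 gives t − 5 = 0.5·16 = 8, so t = 13.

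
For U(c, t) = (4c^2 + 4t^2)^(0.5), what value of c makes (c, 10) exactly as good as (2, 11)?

c = 5

U depends on (c, t) only through S = 4c^2 + 4t^2, so equal utility means equal S. At (2, 11): S = 500.
With t = 10: 4·10^2 = 400, so 4c^2 = 500 − 400 = 100, i.e. c^2 = 25.
Hence c = √25 = 5.
Check: U(5, 10) = 22.3607.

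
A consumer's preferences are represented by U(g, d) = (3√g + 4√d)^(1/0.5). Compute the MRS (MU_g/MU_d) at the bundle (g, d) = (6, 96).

MRS = 3

For CES with ρ = 0.5, MRS = (3/4)·√(d/g).
At (6, 96): MRS = 3.
The indifference curve has slope −3 at this bundle.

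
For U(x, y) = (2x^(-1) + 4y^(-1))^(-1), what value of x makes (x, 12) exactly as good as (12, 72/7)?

x = 9

U depends on (x, y) only through S = 2x^(-1) + 4y^(-1), so equal utility means equal S. At (12, 72/7): S = 5/9.
With y = 12: 4·12^(-1) = 1/3, so 2x^(-1) = 5/9 − 1/3 = 2/9, i.e. x^(-1) = 1/9.
Hence x = 1/(1/9) = 9.
Check: U(9, 12) = 1.8.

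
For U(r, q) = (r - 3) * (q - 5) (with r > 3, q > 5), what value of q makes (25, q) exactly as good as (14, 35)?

U(14, 35) = 330.
Set U(25, q) = 330 and solve.
With r = 25: (25 − 3) = 22, so (q − 5) = 330/22 = 15.
So q = 5 + 15 = 20.
Check: U(25, 20) = 330.

q = 20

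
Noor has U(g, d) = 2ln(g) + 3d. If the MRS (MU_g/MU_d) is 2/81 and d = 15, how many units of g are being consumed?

g = 27

MU_g = 2/g, MU_d = 3.
MRS = 2/g ÷ 3.
MRS depends only on g: (2/3)/g = 2/81 ⇒ g = (2/3)/(2/81) = 27.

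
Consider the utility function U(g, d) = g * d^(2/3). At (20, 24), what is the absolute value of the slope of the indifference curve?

MU_g = d^(2/3) and MU_d = 2/3·g·d^(-1/3).
MRS = MU_g/MU_d = (1.5)·d/g.
At (20, 24): MRS = 1.8.
The indifference curve has slope −1.8 at this bundle.

MRS = 1.8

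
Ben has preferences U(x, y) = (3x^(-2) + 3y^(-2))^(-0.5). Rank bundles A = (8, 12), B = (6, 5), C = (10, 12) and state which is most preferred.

Bundle C

Evaluate utility at each bundle:
U(A) = 3.843.
U(B) = 2.218.
U(C) = 4.435.
Highest utility is C, so C ≻ A ≻ B.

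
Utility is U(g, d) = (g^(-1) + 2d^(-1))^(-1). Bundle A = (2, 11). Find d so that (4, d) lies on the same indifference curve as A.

U depends on (g, d) only through S = g^(-1) + 2d^(-1), so equal utility means equal S. At (2, 11): S = 15/22.
With g = 4: 4^(-1) = 0.25, so 2d^(-1) = 15/22 − 0.25 = 19/44, i.e. d^(-1) = 19/88.
Hence d = 1/(19/88) = 88/19.
Check: U(4, 88/19) = 1.4667.

d = 88/19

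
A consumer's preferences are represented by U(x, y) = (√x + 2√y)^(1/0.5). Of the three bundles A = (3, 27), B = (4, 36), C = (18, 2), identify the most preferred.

Evaluate utility at each bundle:
U(A) = 147.000.
U(B) = 196.000.
U(C) = 50.000.
Highest utility is B, so B ≻ A ≻ C.

Bundle B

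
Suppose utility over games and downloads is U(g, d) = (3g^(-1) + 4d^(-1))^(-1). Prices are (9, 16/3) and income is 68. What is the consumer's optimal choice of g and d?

g* = 4, d* = 6

For CES with ρ = -1, MRS = (3/4)·(d/g)^2.
Tangency: set MRS = p_g/p_d = 9/(16/3) = 27/16.
So (d/g)^2 = 2.25; taking the square root, d/g = 1.5, i.e. d = 1.5·g.
Substitute into the budget 9·g + (16/3)·d = 68: 17·g = 68, so g* = 4 and d* = 1.5·4 = 6.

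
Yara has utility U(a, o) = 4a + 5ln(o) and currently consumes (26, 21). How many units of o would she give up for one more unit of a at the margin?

MRS = 16.8

MU_a = 4, MU_o = 5/o.
MRS = 4 ÷ (5/o).
At (26, 21): MRS = 16.8.
The indifference curve has slope −16.8 at this bundle.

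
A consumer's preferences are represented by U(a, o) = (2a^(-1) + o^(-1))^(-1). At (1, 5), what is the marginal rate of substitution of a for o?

For CES with ρ = -1, MRS = (2/1)·(o/a)^2.
At (1, 5): MRS = 50.
So at (1, 5) the consumer would give up 50 units of o for one more unit of a.

MRS = 50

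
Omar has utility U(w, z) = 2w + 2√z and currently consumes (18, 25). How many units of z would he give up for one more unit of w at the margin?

MU_w = 2, MU_z = 2/(2√z).
MRS = 2 ÷ (2/(2√z)).
At (18, 25): MRS = 10.
That is, one extra unit of w is worth 10 units of z at the margin.

MRS = 10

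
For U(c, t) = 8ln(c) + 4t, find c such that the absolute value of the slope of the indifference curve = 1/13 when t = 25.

MU_c = 8/c, MU_t = 4.
MRS = 8/c ÷ 4.
MRS depends only on c: 2/c = 1/13 ⇒ c = 2/(1/13) = 26.

c = 26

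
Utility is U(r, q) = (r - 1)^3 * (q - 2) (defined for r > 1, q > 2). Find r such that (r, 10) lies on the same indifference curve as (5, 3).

U(5, 3) = 64.
Set U(r, 10) = 64 and solve.
With q = 10: (10 − 2) = 8, so (r − 1)^3 = 64/8 = 8.
Taking the cube root (with r > 1): r − 1 = 2, so r = 3.
Check: U(3, 10) = 64.

r = 3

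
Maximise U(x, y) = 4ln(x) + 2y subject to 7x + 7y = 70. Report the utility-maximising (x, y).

x* = 2, y* = 8

MU_x = 4/x, MU_y = 2.
MRS = 4/x ÷ 2.
Tangency: set MRS = p_x/p_y = 7/7 = 1.
MRS depends only on x: 2/x = 1 ⇒ x* = 2/1 = 2.
From the budget, 7·y = 70 − 7·2 = 56, so y* = 8.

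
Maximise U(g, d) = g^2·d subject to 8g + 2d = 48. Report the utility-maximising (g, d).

MU_g = 2·g·d and MU_d = g^2.
MRS = MU_g/MU_d = (2/1)·d/g.
Tangency: set MRS = p_g/p_d = 8/2 = 4.
So (2/1)·d/g = 4, i.e. d = 2·g.
Substitute into the budget 8·g + 2·d = 48: 12·g = 48, so g* = 4.
Then d* = 2·4 = 8.

g* = 4, d* = 8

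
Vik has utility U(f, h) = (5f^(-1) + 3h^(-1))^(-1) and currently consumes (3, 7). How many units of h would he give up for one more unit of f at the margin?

For CES with ρ = -1, MRS = (5/3)·(h/f)^2.
At (3, 7): MRS = 245/27.
The indifference curve has slope −245/27 at this bundle.

MRS = 245/27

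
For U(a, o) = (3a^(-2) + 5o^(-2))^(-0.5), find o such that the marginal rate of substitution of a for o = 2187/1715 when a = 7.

For CES with ρ = -2, MRS = (3/5)·(o/a)^3.
Setting (3/5)·(o/7)^3 = 2187/1715 gives (o/7)^3 = 729/343, so o/7 = 9/7 and o = 9.

o = 9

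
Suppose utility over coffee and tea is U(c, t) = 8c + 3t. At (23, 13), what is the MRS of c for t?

MU_c = 8, MU_t = 3, so MRS = 8/3 at every bundle.
At (23, 13): MRS = 8/3.
The indifference curve has slope −8/3 at this bundle.

MRS = 8/3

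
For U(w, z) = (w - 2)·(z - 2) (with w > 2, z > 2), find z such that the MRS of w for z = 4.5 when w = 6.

MU_w = (z−2), MU_z = (w−2).
MRS = (z−2)/(w−2).
Substitute w = 6: MRS = (z − 2)/4. Setting this equal to 4.5 gives z − 2 = 4.5·4 = 18, so z = 20.

z = 20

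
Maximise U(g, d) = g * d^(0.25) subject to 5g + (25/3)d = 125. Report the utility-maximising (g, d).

MU_g = d^(0.25) and MU_d = 0.25·g·d^(-0.75).
MRS = MU_g/MU_d = (4)·d/g.
Tangency: set MRS = p_g/p_d = 5/(25/3) = 0.6.
So (4)·d/g = 0.6, i.e. d = 0.15·g.
Substitute into the budget 5·g + (25/3)·d = 125: 6.25·g = 125, so g* = 20.
Then d* = 0.15·20 = 3.

g* = 20, d* = 3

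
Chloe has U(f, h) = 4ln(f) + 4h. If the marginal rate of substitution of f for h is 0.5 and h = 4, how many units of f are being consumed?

f = 2

MU_f = 4/f, MU_h = 4.
MRS = 4/f ÷ 4.
MRS depends only on f: 1/f = 0.5 ⇒ f = 1/0.5 = 2.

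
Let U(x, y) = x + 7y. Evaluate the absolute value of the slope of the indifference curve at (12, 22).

MRS = 1/7

MU_x = 1, MU_y = 7, so MRS = 1/7 at every bundle.
At (12, 22): MRS = 1/7.
The indifference curve has slope −1/7 at this bundle.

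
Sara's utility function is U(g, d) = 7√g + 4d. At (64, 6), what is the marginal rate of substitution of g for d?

MU_g = 7/(2√g), MU_d = 4.
MRS = 7/(2√g) ÷ 4.
At (64, 6): MRS = 7/64.
The indifference curve has slope −7/64 at this bundle.

MRS = 7/64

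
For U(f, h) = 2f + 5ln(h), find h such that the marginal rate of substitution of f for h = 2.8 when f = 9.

h = 7

MU_f = 2, MU_h = 5/h.
MRS = 2 ÷ (5/h).
MRS depends only on h: 0.4·h = 2.8 ⇒ h = 2.8/0.4 = 7.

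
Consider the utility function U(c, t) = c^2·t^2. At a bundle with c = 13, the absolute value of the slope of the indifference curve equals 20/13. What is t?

t = 20

MU_c = 2·c·t^2 and MU_t = 2·c^2·t.
MRS = MU_c/MU_t = t/c.
Substitute c = 13: MRS = t/13. Setting t/13 = 20/13 gives t = (20/13)·13 = 20.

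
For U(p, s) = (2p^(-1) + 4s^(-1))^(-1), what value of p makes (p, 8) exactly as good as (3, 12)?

p = 4

U depends on (p, s) only through S = 2p^(-1) + 4s^(-1), so equal utility means equal S. At (3, 12): S = 1.
With s = 8: 4·8^(-1) = 0.5, so 2p^(-1) = 1 − 0.5 = 0.5, i.e. p^(-1) = 0.25.
Hence p = 1/0.25 = 4.
Check: U(4, 8) = 1.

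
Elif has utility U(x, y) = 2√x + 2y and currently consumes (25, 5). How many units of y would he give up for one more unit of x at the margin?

MRS = 0.1

MU_x = 2/(2√x), MU_y = 2.
MRS = 2/(2√x) ÷ 2.
At (25, 5): MRS = 0.1.
That is, one extra unit of x is worth 0.1 units of y at the margin.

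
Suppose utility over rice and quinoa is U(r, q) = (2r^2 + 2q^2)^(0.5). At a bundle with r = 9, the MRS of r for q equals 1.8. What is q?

For CES with ρ = 2, MRS = (q/r)^(-1).
Setting (q/9)^(-1) = 1.8 gives q/9 = 5/9 and q = 5.

q = 5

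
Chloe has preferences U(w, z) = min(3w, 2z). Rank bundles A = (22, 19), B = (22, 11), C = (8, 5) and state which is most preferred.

Bundle A

Evaluate utility at each bundle:
U(A) = 38.
U(B) = 22.
U(C) = 10.
Highest utility is A, so A ≻ B ≻ C.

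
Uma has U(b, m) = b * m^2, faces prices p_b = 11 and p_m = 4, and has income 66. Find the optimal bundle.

b* = 2, m* = 11

MU_b = m^2 and MU_m = 2·b·m.
MRS = MU_b/MU_m = (1/2)·m/b.
Tangency: set MRS = p_b/p_m = 11/4 = 2.75.
So (1/2)·m/b = 2.75, i.e. m = 5.5·b.
Substitute into the budget 11·b + 4·m = 66: 33·b = 66, so b* = 2.
Then m* = 5.5·2 = 11.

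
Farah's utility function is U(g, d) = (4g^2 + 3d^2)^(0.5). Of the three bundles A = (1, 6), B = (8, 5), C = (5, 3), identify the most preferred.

Evaluate utility at each bundle:
U(A) = 10.583.
U(B) = 18.193.
U(C) = 11.269.
Highest utility is B, so B ≻ C ≻ A.

Bundle B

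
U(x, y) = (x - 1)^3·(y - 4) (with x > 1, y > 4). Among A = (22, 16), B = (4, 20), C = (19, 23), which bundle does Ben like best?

Evaluate utility at each bundle:
U(A) = 111132.
U(B) = 432.
U(C) = 110808.
Highest utility is A, so A ≻ C ≻ B.

Bundle A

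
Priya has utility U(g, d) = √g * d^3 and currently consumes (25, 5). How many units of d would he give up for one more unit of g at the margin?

MRS = 1/30

MU_g = 0.5·g^(-0.5)·d^3 and MU_d = 3·√g·d^2.
MRS = MU_g/MU_d = (1/6)·d/g.
At (25, 5): MRS = 1/30.
That is, one extra unit of g is worth 1/30 units of d at the margin.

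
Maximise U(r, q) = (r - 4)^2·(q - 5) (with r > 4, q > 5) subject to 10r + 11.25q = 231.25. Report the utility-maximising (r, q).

MU_r = 2·(r−4)·(q−5), MU_q = (r−4)^2.
MRS = (2/1)·(q−5)/(r−4).
Tangency: set MRS = p_r/p_q = 10/11.25 = 8/9.
So (2/1)·(q − 5)/(r − 4) = 8/9, i.e. (q − 5) = (4/9)·(r − 4).
Rewrite the budget in excess-of-subsistence terms: 10·(r − 4) + 11.25·(q − 5) = 231.25 − 10·4 − 11.25·5 = 135.
Substituting, 15·(r − 4) = 135, so r − 4 = 9 and r* = 13.
Then q − 5 = (4/9)·9 = 4, so q* = 9.

r* = 13, q* = 9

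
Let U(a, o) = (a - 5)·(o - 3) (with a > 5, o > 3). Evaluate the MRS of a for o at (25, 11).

MU_a = (o−3), MU_o = (a−5).
MRS = (o−3)/(a−5).
At (25, 11): MRS = 0.4.
The indifference curve has slope −0.4 at this bundle.

MRS = 0.4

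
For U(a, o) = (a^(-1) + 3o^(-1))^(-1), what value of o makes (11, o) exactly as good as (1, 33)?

U depends on (a, o) only through S = a^(-1) + 3o^(-1), so equal utility means equal S. At (1, 33): S = 12/11.
With a = 11: 11^(-1) = 1/11, so 3o^(-1) = 12/11 − 1/11 = 1, i.e. o^(-1) = 1/3.
Hence o = 1/(1/3) = 3.
Check: U(11, 3) = 0.9167.

o = 3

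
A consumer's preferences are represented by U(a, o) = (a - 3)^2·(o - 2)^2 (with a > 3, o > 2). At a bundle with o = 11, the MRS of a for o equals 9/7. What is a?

MU_a = 2·(a−3)·(o−2)^2, MU_o = 2·(a−3)^2·(o−2).
MRS = (o−2)/(a−3).
Substitute o = 11: MRS = 9/(a − 3). Setting this equal to 9/7 gives a − 3 = 9/(9/7) = 7, so a = 10.

a = 10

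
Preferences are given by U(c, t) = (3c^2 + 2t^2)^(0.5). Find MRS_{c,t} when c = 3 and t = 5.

MRS = 0.9

For CES with ρ = 2, MRS = (3/2)·(t/c)^(-1).
At (3, 5): MRS = 0.9.
That is, one extra unit of c is worth 0.9 units of t at the margin.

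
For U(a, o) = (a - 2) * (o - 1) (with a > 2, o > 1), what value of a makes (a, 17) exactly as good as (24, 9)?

a = 13

U(24, 9) = 176.
Set U(a, 17) = 176 and solve.
With o = 17: (17 − 1) = 16, so (a − 2) = 176/16 = 11.
So a = 2 + 11 = 13.
Check: U(13, 17) = 176.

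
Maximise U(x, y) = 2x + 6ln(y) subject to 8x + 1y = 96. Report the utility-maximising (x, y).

MU_x = 2, MU_y = 6/y.
MRS = 2 ÷ (6/y).
Tangency: set MRS = p_x/p_y = 8/1 = 8.
MRS depends only on y: (1/3)·y = 8 ⇒ y* = 8/(1/3) = 24.
From the budget, 8·x = 96 − 1·24 = 72, so x* = 9.

x* = 9, y* = 24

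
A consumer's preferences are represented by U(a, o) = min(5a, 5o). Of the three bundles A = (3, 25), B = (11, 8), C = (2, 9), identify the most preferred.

Evaluate utility at each bundle:
U(A) = 15.
U(B) = 40.
U(C) = 10.
Highest utility is B, so B ≻ A ≻ C.

Bundle B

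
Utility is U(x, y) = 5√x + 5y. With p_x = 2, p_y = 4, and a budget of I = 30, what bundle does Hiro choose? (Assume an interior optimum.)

MU_x = 5/(2√x), MU_y = 5.
MRS = 5/(2√x) ÷ 5.
Tangency: set MRS = p_x/p_y = 2/4 = 0.5.
MRS depends only on x: 0.5/√x = 0.5 ⇒ √x = 0.5/0.5 = 1 ⇒ x* = 1.
From the budget, 4·y = 30 − 2·1 = 28, so y* = 7.

x* = 1, y* = 7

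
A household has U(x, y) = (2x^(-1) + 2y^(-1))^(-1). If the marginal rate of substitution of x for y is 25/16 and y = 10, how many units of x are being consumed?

x = 8

For CES with ρ = -1, MRS = (y/x)^2.
Setting (10/x)^2 = 25/16 gives 10/x = 1.25 and x = 8.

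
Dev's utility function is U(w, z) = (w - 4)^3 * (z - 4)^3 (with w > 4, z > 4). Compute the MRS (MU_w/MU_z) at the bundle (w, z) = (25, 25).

MRS = 1

MU_w = 3·(w−4)^2·(z−4)^3, MU_z = 3·(w−4)^3·(z−4)^2.
MRS = (z−4)/(w−4).
At (25, 25): MRS = 1.
So at (25, 25) the consumer would give up 1 units of z for one more unit of w.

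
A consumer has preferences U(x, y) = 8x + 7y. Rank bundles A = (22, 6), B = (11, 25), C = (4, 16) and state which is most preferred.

Evaluate utility at each bundle:
U(A) = 218.
U(B) = 263.
U(C) = 144.
Highest utility is B, so B ≻ A ≻ C.

Bundle B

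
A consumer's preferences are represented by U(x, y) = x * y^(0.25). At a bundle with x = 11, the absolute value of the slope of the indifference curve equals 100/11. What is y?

MU_x = y^(0.25) and MU_y = 0.25·x·y^(-0.75).
MRS = MU_x/MU_y = (4)·y/x.
Substitute x = 11: MRS = y/2.75. Setting y/2.75 = 100/11 gives y = (100/11)·2.75 = 25.

y = 25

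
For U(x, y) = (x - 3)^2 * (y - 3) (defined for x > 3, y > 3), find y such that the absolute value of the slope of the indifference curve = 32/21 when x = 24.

y = 19

MU_x = 2·(x−3)·(y−3), MU_y = (x−3)^2.
MRS = (2/1)·(y−3)/(x−3).
Substitute x = 24: MRS = (y − 3)/10.5. Setting this equal to 32/21 gives y − 3 = (32/21)·10.5 = 16, so y = 19.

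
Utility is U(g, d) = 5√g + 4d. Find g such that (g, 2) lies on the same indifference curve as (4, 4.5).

g = 16

U(4, 4.5) = 28.
Set U(g, 2) = 28 and solve.
With d = 2: 5√g = 28 − 4·2 = 20, so √g = 4 and g = 16.
Check: U(16, 2) = 28.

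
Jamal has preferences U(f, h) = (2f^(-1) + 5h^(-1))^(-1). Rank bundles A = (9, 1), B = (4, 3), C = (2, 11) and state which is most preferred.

Bundle C

Evaluate utility at each bundle:
U(A) = 0.191.
U(B) = 0.462.
U(C) = 0.688.
Highest utility is C, so C ≻ B ≻ A.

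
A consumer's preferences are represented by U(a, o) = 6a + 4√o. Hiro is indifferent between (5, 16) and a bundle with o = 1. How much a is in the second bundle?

a = 7

U(5, 16) = 46.
Set U(a, 1) = 46 and solve.
With o = 1: √1 = 1, so 6a = 46 − 4·1 = 42 and a = 7.
Check: U(7, 1) = 46.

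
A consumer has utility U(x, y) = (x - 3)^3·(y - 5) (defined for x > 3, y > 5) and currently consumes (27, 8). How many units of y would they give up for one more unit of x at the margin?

MRS = 0.375

MU_x = 3·(x−3)^2·(y−5), MU_y = (x−3)^3.
MRS = (3/1)·(y−5)/(x−3).
At (27, 8): MRS = 0.375.
The indifference curve has slope −0.375 at this bundle.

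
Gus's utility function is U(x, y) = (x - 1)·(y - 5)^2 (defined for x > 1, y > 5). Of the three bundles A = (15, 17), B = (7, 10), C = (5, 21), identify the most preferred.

Bundle A

Evaluate utility at each bundle:
U(A) = 2016.
U(B) = 150.
U(C) = 1024.
Highest utility is A, so A ≻ C ≻ B.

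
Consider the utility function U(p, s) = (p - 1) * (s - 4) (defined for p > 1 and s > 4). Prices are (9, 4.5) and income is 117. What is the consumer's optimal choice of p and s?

MU_p = (s−4), MU_s = (p−1).
MRS = (s−4)/(p−1).
Tangency: set MRS = p_p/p_s = 9/4.5 = 2.
So (s − 4)/(p − 1) = 2, i.e. (s − 4) = 2·(p − 1).
Rewrite the budget in excess-of-subsistence terms: 9·(p − 1) + 4.5·(s − 4) = 117 − 9·1 − 4.5·4 = 90.
Substituting, 18·(p − 1) = 90, so p − 1 = 5 and p* = 6.
Then s − 4 = 2·5 = 10, so s* = 14.

p* = 6, s* = 14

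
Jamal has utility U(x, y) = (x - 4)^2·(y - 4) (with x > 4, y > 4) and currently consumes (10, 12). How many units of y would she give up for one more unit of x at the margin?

MU_x = 2·(x−4)·(y−4), MU_y = (x−4)^2.
MRS = (2/1)·(y−4)/(x−4).
At (10, 12): MRS = 8/3.
So at (10, 12) the consumer would give up 8/3 units of y for one more unit of x.

MRS = 8/3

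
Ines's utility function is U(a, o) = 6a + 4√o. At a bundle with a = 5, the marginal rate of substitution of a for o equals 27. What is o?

o = 81

MU_a = 6, MU_o = 4/(2√o).
MRS = 6 ÷ (4/(2√o)).
MRS depends only on o: 3·√o = 27 ⇒ √o = 27/3 = 9 ⇒ o = 81.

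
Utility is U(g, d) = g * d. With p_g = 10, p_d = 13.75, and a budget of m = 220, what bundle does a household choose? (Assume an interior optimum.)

MU_g = d and MU_d = g.
MRS = MU_g/MU_d = d/g.
Tangency: set MRS = p_g/p_d = 10/13.75 = 8/11.
So d/g = 8/11, i.e. d = (8/11)·g.
Substitute into the budget 10·g + 13.75·d = 220: 20·g = 220, so g* = 11.
Then d* = (8/11)·11 = 8.

g* = 11, d* = 8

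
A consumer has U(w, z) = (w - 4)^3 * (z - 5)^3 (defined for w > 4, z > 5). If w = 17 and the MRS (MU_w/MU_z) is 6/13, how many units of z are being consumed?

z = 11

MU_w = 3·(w−4)^2·(z−5)^3, MU_z = 3·(w−4)^3·(z−5)^2.
MRS = (z−5)/(w−4).
Substitute w = 17: MRS = (z − 5)/13. Setting this equal to 6/13 gives z − 5 = (6/13)·13 = 6, so z = 11.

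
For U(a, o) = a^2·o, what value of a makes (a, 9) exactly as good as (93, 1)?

U(93, 1) = 8649.
Set U(a, 9) = 8649 and solve.
With o = 9: a^2 = 8649/9 = 961; taking the square root, a = 31.
Check: U(31, 9) = 8649.

a = 31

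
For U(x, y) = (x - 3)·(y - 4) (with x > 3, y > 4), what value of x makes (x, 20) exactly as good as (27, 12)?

x = 15

U(27, 12) = 192.
Set U(x, 20) = 192 and solve.
With y = 20: (20 − 4) = 16, so (x − 3) = 192/16 = 12.
So x = 3 + 12 = 15.
Check: U(15, 20) = 192.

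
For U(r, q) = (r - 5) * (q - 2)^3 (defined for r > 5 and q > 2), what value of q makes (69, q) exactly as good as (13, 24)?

U(13, 24) = 85184.
Set U(69, q) = 85184 and solve.
With r = 69: (69 − 5) = 64, so (q − 2)^3 = 85184/64 = 1331.
Taking the cube root (with q > 2): q − 2 = 11, so q = 13.
Check: U(69, 13) = 85184.

q = 13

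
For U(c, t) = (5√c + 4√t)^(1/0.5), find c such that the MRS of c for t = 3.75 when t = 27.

For CES with ρ = 0.5, MRS = (5/4)·√(t/c).
Setting (5/4)·√(27/c) = 3.75 gives √(27/c) = 3, so 27/c = 9 and c = 3.

c = 3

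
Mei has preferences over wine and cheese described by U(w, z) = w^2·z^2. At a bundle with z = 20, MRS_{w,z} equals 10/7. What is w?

w = 14

MU_w = 2·w·z^2 and MU_z = 2·w^2·z.
MRS = MU_w/MU_z = z/w.
Substitute z = 20: MRS = 20/w. Setting 20/w = 10/7 gives w = 20/(10/7) = 14.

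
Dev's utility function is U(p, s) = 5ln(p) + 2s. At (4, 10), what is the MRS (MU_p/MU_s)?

MRS = 0.625

MU_p = 5/p, MU_s = 2.
MRS = 5/p ÷ 2.
At (4, 10): MRS = 0.625.
So at (4, 10) the consumer would give up 0.625 units of s for one more unit of p.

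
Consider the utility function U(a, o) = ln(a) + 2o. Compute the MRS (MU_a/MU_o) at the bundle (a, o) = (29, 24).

MRS = 1/58

MU_a = 1/a, MU_o = 2.
MRS = 1/a ÷ 2.
At (29, 24): MRS = 1/58.
That is, one extra unit of a is worth 1/58 units of o at the margin.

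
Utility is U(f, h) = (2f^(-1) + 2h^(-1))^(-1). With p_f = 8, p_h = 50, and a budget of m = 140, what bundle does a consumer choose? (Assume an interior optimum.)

f* = 5, h* = 2

For CES with ρ = -1, MRS = (h/f)^2.
Tangency: set MRS = p_f/p_h = 8/50 = 4/25.
So (h/f)^2 = 4/25; taking the square root, h/f = 0.4, i.e. h = 0.4·f.
Substitute into the budget 8·f + 50·h = 140: 28·f = 140, so f* = 5 and h* = 0.4·5 = 2.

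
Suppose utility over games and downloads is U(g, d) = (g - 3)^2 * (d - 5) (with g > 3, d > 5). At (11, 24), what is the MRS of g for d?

MRS = 4.75

MU_g = 2·(g−3)·(d−5), MU_d = (g−3)^2.
MRS = (2/1)·(d−5)/(g−3).
At (11, 24): MRS = 4.75.
That is, one extra unit of g is worth 4.75 units of d at the margin.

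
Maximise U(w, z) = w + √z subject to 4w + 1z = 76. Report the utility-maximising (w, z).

MU_w = 1, MU_z = 1/(2√z).
MRS = 1 ÷ (1/(2√z)).
Tangency: set MRS = p_w/p_z = 4/1 = 4.
MRS depends only on z: 2·√z = 4 ⇒ √z = 4/2 = 2 ⇒ z* = 4.
From the budget, 4·w = 76 − 1·4 = 72, so w* = 18.

w* = 18, z* = 4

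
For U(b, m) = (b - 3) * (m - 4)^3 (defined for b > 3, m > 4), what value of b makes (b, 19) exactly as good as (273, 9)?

b = 13

U(273, 9) = 33750.
Set U(b, 19) = 33750 and solve.
With m = 19: (19 − 4)^3 = 3375, so (b − 3) = 33750/3375 = 10.
So b = 3 + 10 = 13.
Check: U(13, 19) = 33750.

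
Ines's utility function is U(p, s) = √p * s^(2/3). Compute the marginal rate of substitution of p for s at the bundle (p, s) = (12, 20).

MU_p = 0.5·p^(-0.5)·s^(2/3) and MU_s = 2/3·√p·s^(-1/3).
MRS = MU_p/MU_s = (0.75)·s/p.
At (12, 20): MRS = 1.25.
So at (12, 20) the consumer would give up 1.25 units of s for one more unit of p.

MRS = 1.25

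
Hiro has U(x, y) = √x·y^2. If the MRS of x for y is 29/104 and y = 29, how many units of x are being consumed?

MU_x = 0.5·x^(-0.5)·y^2 and MU_y = 2·√x·y.
MRS = MU_x/MU_y = (0.25)·y/x.
Substitute y = 29: MRS = 7.25/x. Setting 7.25/x = 29/104 gives x = 7.25/(29/104) = 26.

x = 26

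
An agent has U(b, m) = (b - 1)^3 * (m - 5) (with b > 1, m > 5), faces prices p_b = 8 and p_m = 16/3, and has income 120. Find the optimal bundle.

MU_b = 3·(b−1)^2·(m−5), MU_m = (b−1)^3.
MRS = (3/1)·(m−5)/(b−1).
Tangency: set MRS = p_b/p_m = 8/(16/3) = 1.5.
So (3/1)·(m − 5)/(b − 1) = 1.5, i.e. (m − 5) = 0.5·(b − 1).
Rewrite the budget in excess-of-subsistence terms: 8·(b − 1) + (16/3)·(m − 5) = 120 − 8·1 − (16/3)·5 = 256/3.
Substituting, (32/3)·(b − 1) = 256/3, so b − 1 = 8 and b* = 9.
Then m − 5 = 0.5·8 = 4, so m* = 9.

b* = 9, m* = 9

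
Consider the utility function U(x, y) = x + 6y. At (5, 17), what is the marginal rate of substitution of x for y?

MRS = 1/6

MU_x = 1, MU_y = 6, so MRS = 1/6 at every bundle.
At (5, 17): MRS = 1/6.
So at (5, 17) the consumer would give up 1/6 units of y for one more unit of x.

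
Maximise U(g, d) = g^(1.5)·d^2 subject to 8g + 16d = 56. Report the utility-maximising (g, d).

MU_g = 1.5·√g·d^2 and MU_d = 2·g^(1.5)·d.
MRS = MU_g/MU_d = (0.75)·d/g.
Tangency: set MRS = p_g/p_d = 8/16 = 0.5.
So (0.75)·d/g = 0.5, i.e. d = (2/3)·g.
Substitute into the budget 8·g + 16·d = 56: (56/3)·g = 56, so g* = 3.
Then d* = (2/3)·3 = 2.

g* = 3, d* = 2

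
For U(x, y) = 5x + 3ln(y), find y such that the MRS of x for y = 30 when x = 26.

y = 18

MU_x = 5, MU_y = 3/y.
MRS = 5 ÷ (3/y).
MRS depends only on y: (5/3)·y = 30 ⇒ y = 30/(5/3) = 18.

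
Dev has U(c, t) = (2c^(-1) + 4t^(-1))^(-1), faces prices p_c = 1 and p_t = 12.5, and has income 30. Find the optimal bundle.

For CES with ρ = -1, MRS = (2/4)·(t/c)^2.
Tangency: set MRS = p_c/p_t = 1/12.5 = 2/25.
So (t/c)^2 = 4/25; taking the square root, t/c = 0.4, i.e. t = 0.4·c.
Substitute into the budget 1·c + 12.5·t = 30: 6·c = 30, so c* = 5 and t* = 0.4·5 = 2.

c* = 5, t* = 2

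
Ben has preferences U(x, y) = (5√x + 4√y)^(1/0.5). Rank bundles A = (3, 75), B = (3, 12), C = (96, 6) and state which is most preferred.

Evaluate utility at each bundle:
U(A) = 1875.000.
U(B) = 507.000.
U(C) = 3456.000.
Highest utility is C, so C ≻ A ≻ B.

Bundle C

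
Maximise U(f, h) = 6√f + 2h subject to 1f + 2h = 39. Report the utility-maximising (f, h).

MU_f = 6/(2√f), MU_h = 2.
MRS = 6/(2√f) ÷ 2.
Tangency: set MRS = p_f/p_h = 1/2 = 0.5.
MRS depends only on f: 1.5/√f = 0.5 ⇒ √f = 1.5/0.5 = 3 ⇒ f* = 9.
From the budget, 2·h = 39 − 1·9 = 30, so h* = 15.

f* = 9, h* = 15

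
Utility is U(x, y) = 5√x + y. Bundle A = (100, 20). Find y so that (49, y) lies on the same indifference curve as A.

y = 35

U(100, 20) = 70.
Set U(49, y) = 70 and solve.
With x = 49: √49 = 7, so y = 70 − 5·7 = 35.
Check: U(49, 35) = 70.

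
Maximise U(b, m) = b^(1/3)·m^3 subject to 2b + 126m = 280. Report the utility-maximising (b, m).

b* = 14, m* = 2

MU_b = 1/3·b^(-2/3)·m^3 and MU_m = 3·b^(1/3)·m^2.
MRS = MU_b/MU_m = (1/9)·m/b.
Tangency: set MRS = p_b/p_m = 2/126 = 1/63.
So (1/9)·m/b = 1/63, i.e. m = (1/7)·b.
Substitute into the budget 2·b + 126·m = 280: 20·b = 280, so b* = 14.
Then m* = (1/7)·14 = 2.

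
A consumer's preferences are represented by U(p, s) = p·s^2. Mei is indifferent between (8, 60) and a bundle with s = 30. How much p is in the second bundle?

U(8, 60) = 28800.
Set U(p, 30) = 28800 and solve.
With s = 30: 30^2 = 900, so p = 28800/900 = 32.
Check: U(32, 30) = 28800.

p = 32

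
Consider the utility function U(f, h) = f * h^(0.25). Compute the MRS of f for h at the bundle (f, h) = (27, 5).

MU_f = h^(0.25) and MU_h = 0.25·f·h^(-0.75).
MRS = MU_f/MU_h = (4)·h/f.
At (27, 5): MRS = 20/27.
So at (27, 5) the consumer would give up 20/27 units of h for one more unit of f.

MRS = 20/27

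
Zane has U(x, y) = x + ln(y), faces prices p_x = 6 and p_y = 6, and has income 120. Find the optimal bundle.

x* = 19, y* = 1

MU_x = 1, MU_y = 1/y.
MRS = 1 ÷ (1/y).
Tangency: set MRS = p_x/p_y = 6/6 = 1.
MRS depends only on y: y = 1 ⇒ y* = 1.
From the budget, 6·x = 120 − 6·1 = 114, so x* = 19.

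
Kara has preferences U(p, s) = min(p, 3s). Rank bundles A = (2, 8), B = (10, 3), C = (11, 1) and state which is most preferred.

Evaluate utility at each bundle:
U(A) = 2.
U(B) = 9.
U(C) = 3.
Highest utility is B, so B ≻ C ≻ A.

Bundle B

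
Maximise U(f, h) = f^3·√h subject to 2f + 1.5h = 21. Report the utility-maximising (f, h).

MU_f = 3·f^2·√h and MU_h = 0.5·f^3·h^(-0.5).
MRS = MU_f/MU_h = (6)·h/f.
Tangency: set MRS = p_f/p_h = 2/1.5 = 4/3.
So (6)·h/f = 4/3, i.e. h = (2/9)·f.
Substitute into the budget 2·f + 1.5·h = 21: (7/3)·f = 21, so f* = 9.
Then h* = (2/9)·9 = 2.

f* = 9, h* = 2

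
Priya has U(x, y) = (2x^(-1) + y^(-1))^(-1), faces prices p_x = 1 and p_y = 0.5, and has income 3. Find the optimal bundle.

x* = 2, y* = 2

For CES with ρ = -1, MRS = (2/1)·(y/x)^2.
Tangency: set MRS = p_x/p_y = 1/0.5 = 2.
So (y/x)^2 = 1; taking the square root, y/x = 1, i.e. y = x.
Substitute into the budget 1·x + 0.5·y = 3: 1.5·x = 3, so x* = 2 and y* = 2.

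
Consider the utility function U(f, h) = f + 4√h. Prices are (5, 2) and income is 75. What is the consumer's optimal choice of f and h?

f* = 5, h* = 25

MU_f = 1, MU_h = 4/(2√h).
MRS = 1 ÷ (4/(2√h)).
Tangency: set MRS = p_f/p_h = 5/2 = 2.5.
MRS depends only on h: 0.5·√h = 2.5 ⇒ √h = 2.5/0.5 = 5 ⇒ h* = 25.
From the budget, 5·f = 75 − 2·25 = 25, so f* = 5.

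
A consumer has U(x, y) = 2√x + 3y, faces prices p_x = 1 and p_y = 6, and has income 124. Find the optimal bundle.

MU_x = 2/(2√x), MU_y = 3.
MRS = 2/(2√x) ÷ 3.
Tangency: set MRS = p_x/p_y = 1/6.
MRS depends only on x: (1/3)/√x = 1/6 ⇒ √x = (1/3)/(1/6) = 2 ⇒ x* = 4.
From the budget, 6·y = 124 − 1·4 = 120, so y* = 20.

x* = 4, y* = 20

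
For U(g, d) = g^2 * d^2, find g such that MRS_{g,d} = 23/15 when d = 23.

MU_g = 2·g·d^2 and MU_d = 2·g^2·d.
MRS = MU_g/MU_d = d/g.
Substitute d = 23: MRS = 23/g. Setting 23/g = 23/15 gives g = 23/(23/15) = 15.

g = 15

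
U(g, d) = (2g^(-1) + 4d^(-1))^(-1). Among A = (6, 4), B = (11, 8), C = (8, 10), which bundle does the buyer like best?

Bundle C

Evaluate utility at each bundle:
U(A) = 0.750.
U(B) = 1.467.
U(C) = 1.538.
Highest utility is C, so C ≻ B ≻ A.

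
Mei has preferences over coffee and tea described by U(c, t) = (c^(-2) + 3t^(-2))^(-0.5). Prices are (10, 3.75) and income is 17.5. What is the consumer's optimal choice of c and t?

For CES with ρ = -2, MRS = (1/3)·(t/c)^3.
Tangency: set MRS = p_c/p_t = 10/3.75 = 8/3.
So (t/c)^3 = 8; taking the cube root, t/c = 2, i.e. t = 2·c.
Substitute into the budget 10·c + 3.75·t = 17.5: 17.5·c = 17.5, so c* = 1 and t* = 2·1 = 2.

c* = 1, t* = 2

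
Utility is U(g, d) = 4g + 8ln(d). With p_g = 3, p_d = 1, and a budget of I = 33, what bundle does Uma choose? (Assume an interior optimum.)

g* = 9, d* = 6

MU_g = 4, MU_d = 8/d.
MRS = 4 ÷ (8/d).
Tangency: set MRS = p_g/p_d = 3/1 = 3.
MRS depends only on d: 0.5·d = 3 ⇒ d* = 3/0.5 = 6.
From the budget, 3·g = 33 − 1·6 = 27, so g* = 9.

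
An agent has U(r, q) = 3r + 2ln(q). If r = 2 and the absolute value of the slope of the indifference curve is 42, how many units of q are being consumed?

q = 28

MU_r = 3, MU_q = 2/q.
MRS = 3 ÷ (2/q).
MRS depends only on q: 1.5·q = 42 ⇒ q = 42/1.5 = 28.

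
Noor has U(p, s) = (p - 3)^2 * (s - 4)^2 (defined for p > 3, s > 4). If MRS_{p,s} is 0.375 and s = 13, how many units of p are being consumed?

p = 27

MU_p = 2·(p−3)·(s−4)^2, MU_s = 2·(p−3)^2·(s−4).
MRS = (s−4)/(p−3).
Substitute s = 13: MRS = 9/(p − 3). Setting this equal to 0.375 gives p − 3 = 9/0.375 = 24, so p = 27.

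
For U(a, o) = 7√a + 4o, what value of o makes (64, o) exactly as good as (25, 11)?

o = 5.75

U(25, 11) = 79.
Set U(64, o) = 79 and solve.
With a = 64: √64 = 8, so 4o = 79 − 7·8 = 23 and o = 5.75.
Check: U(64, 5.75) = 79.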